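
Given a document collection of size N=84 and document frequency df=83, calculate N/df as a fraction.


IDF ratio = N / df
= 84 / 83
= 84/83

84/83


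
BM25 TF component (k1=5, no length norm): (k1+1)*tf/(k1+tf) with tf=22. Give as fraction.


BM25 TF component = (k1+1)*tf / (k1+tf)
k1 = 5, tf = 22
Numerator = (5+1)*22 = 132
Denominator = 5 + 22 = 27
= 132/27 = 44/9

44/9


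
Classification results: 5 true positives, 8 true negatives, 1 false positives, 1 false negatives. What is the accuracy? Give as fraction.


Accuracy = (TP + TN) / (TP + TN + FP + FN)
TP + TN = 5 + 8 = 13
Total = 5 + 8 + 1 + 1 = 15
Accuracy = 13 / 15 = 13/15

13/15


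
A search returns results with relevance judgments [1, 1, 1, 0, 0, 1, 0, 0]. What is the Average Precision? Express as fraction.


Computing P@k for each relevant position:
Position 1: relevant, P@1 = 1/1 = 1
Position 2: relevant, P@2 = 2/2 = 1
Position 3: relevant, P@3 = 3/3 = 1
Position 4: not relevant
Position 5: not relevant
Position 6: relevant, P@6 = 4/6 = 2/3
Position 7: not relevant
Position 8: not relevant
Sum of P@k = 1 + 1 + 1 + 2/3 = 11/3
AP = 11/3 / 4 = 11/12

11/12


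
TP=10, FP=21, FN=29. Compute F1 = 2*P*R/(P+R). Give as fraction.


F1 = 2 * P * R / (P + R)
P = TP/(TP+FP) = 10/31 = 10/31
R = TP/(TP+FN) = 10/39 = 10/39
2 * P * R = 2 * 10/31 * 10/39 = 200/1209
P + R = 10/31 + 10/39 = 700/1209
F1 = 200/1209 / 700/1209 = 2/7

2/7


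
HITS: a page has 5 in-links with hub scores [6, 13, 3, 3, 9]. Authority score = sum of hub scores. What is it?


Authority = sum of hub scores of in-linkers
In-link 1: hub score = 6
In-link 2: hub score = 13
In-link 3: hub score = 3
In-link 4: hub score = 3
In-link 5: hub score = 9
Authority = 6 + 13 + 3 + 3 + 9 = 34

34


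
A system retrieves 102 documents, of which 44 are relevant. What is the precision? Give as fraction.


Precision = relevant_retrieved / total_retrieved
= 44 / 102
= 44 / (44 + 58)
= 22/51

22/51


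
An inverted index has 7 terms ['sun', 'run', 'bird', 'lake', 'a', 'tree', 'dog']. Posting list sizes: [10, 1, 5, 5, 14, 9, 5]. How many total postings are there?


Summing posting list sizes:
'sun': 10 postings
'run': 1 postings
'bird': 5 postings
'lake': 5 postings
'a': 14 postings
'tree': 9 postings
'dog': 5 postings
Total = 10 + 1 + 5 + 5 + 14 + 9 + 5 = 49

49


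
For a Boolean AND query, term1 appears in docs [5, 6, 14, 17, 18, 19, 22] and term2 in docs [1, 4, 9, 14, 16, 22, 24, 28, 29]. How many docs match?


Boolean AND: find intersection of posting lists
term1 docs: [5, 6, 14, 17, 18, 19, 22]
term2 docs: [1, 4, 9, 14, 16, 22, 24, 28, 29]
Intersection: [14, 22]
|intersection| = 2

2


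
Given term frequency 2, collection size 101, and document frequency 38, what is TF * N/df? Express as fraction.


TF * (N/df)
= 2 * (101/38)
= 2 * 101/38
= 101/19

101/19


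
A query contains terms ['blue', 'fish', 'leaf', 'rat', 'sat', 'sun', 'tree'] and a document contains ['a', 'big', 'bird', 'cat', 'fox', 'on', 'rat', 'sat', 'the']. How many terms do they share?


Query terms: ['blue', 'fish', 'leaf', 'rat', 'sat', 'sun', 'tree']
Document terms: ['a', 'big', 'bird', 'cat', 'fox', 'on', 'rat', 'sat', 'the']
Common terms: ['rat', 'sat']
Overlap count = 2

2


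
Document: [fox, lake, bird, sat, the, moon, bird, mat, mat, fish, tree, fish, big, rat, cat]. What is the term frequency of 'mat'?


Document has 15 words
Scanning for 'mat':
Found at positions: [7, 8]
Count = 2

2


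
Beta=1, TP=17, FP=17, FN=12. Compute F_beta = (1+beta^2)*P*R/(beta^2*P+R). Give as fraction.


P = TP/(TP+FP) = 17/34 = 1/2
R = TP/(TP+FN) = 17/29 = 17/29
beta^2 = 1^2 = 1
(1 + beta^2) = 2
Numerator = (1+beta^2)*P*R = 17/29
Denominator = beta^2*P + R = 1/2 + 17/29 = 63/58
F_beta = 34/63

34/63


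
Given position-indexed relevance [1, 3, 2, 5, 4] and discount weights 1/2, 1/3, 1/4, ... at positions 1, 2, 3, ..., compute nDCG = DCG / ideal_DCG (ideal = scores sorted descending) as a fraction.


Position discount weights w_i = 1/(i+1) for i=1..5:
Weights = [1/2, 1/3, 1/4, 1/5, 1/6]
Actual relevance: [1, 3, 2, 5, 4]
DCG = 1/2 + 3/3 + 2/4 + 5/5 + 4/6 = 11/3
Ideal relevance (sorted desc): [5, 4, 3, 2, 1]
Ideal DCG = 5/2 + 4/3 + 3/4 + 2/5 + 1/6 = 103/20
nDCG = DCG / ideal_DCG = 11/3 / 103/20 = 220/309

220/309


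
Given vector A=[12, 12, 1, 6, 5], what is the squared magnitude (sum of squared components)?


|A|^2 = sum of squared components
A[0]^2 = 12^2 = 144
A[1]^2 = 12^2 = 144
A[2]^2 = 1^2 = 1
A[3]^2 = 6^2 = 36
A[4]^2 = 5^2 = 25
Sum = 144 + 144 + 1 + 36 + 25 = 350

350


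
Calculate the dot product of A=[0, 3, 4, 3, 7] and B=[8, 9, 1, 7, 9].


Dot product = sum of element-wise products
A[0]*B[0] = 0*8 = 0
A[1]*B[1] = 3*9 = 27
A[2]*B[2] = 4*1 = 4
A[3]*B[3] = 3*7 = 21
A[4]*B[4] = 7*9 = 63
Sum = 0 + 27 + 4 + 21 + 63 = 115

115


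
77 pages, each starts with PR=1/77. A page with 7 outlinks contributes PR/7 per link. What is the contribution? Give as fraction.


Initial PR = 1/77 = 1/77
Outlinks = 7
Contribution per link = PR / outlinks
= 1/77 / 7
= 1/539

1/539


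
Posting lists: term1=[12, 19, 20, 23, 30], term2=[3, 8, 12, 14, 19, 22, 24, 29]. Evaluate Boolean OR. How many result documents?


Boolean OR: find union of posting lists
term1 docs: [12, 19, 20, 23, 30]
term2 docs: [3, 8, 12, 14, 19, 22, 24, 29]
Union: [3, 8, 12, 14, 19, 20, 22, 23, 24, 29, 30]
|union| = 11

11


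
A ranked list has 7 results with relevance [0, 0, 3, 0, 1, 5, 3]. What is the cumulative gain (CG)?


Cumulative Gain = sum of relevance scores
Position 1: rel=0, running sum=0
Position 2: rel=0, running sum=0
Position 3: rel=3, running sum=3
Position 4: rel=0, running sum=3
Position 5: rel=1, running sum=4
Position 6: rel=5, running sum=9
Position 7: rel=3, running sum=12
CG = 12

12


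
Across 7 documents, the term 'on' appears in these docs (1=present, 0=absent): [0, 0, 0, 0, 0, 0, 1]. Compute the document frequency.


Checking each document for 'on':
Doc 1: absent
Doc 2: absent
Doc 3: absent
Doc 4: absent
Doc 5: absent
Doc 6: absent
Doc 7: present
df = sum of presences = 0 + 0 + 0 + 0 + 0 + 0 + 1 = 1

1


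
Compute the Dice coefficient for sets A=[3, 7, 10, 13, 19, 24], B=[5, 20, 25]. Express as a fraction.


A intersect B = []
|A intersect B| = 0
|A| = 6, |B| = 3
Dice = 2*0 / (6+3)
= 0 / 9 = 0

0


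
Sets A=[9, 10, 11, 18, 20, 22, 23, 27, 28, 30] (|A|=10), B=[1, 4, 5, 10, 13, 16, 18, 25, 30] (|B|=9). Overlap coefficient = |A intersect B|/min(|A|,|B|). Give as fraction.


A intersect B = [10, 18, 30]
|A intersect B| = 3
min(|A|, |B|) = min(10, 9) = 9
Overlap = 3 / 9 = 1/3

1/3


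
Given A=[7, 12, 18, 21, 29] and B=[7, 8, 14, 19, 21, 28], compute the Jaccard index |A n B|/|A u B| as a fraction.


A intersect B = [7, 21]
|A intersect B| = 2
A union B = [7, 8, 12, 14, 18, 19, 21, 28, 29]
|A union B| = 9
Jaccard = 2/9 = 2/9

2/9


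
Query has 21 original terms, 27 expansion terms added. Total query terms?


Original terms: 21
Expansion terms: 27
Total = 21 + 27 = 48

48


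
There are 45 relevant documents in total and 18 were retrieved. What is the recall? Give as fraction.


Recall = retrieved_relevant / total_relevant
= 18 / 45
= 18 / (18 + 27)
= 2/5

2/5


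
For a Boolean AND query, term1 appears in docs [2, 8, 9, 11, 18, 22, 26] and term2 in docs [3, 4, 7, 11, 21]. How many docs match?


Boolean AND: find intersection of posting lists
term1 docs: [2, 8, 9, 11, 18, 22, 26]
term2 docs: [3, 4, 7, 11, 21]
Intersection: [11]
|intersection| = 1

1


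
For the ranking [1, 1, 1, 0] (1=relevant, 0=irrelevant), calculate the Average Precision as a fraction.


Computing P@k for each relevant position:
Position 1: relevant, P@1 = 1/1 = 1
Position 2: relevant, P@2 = 2/2 = 1
Position 3: relevant, P@3 = 3/3 = 1
Position 4: not relevant
Sum of P@k = 1 + 1 + 1 = 3
AP = 3 / 3 = 1

1


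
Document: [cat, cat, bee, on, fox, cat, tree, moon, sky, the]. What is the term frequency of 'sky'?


Document has 10 words
Scanning for 'sky':
Found at positions: [8]
Count = 1

1


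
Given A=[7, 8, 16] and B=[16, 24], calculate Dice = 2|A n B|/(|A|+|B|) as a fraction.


A intersect B = [16]
|A intersect B| = 1
|A| = 3, |B| = 2
Dice = 2*1 / (3+2)
= 2 / 5 = 2/5

2/5


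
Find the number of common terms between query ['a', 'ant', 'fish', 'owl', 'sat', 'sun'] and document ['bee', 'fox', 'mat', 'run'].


Query terms: ['a', 'ant', 'fish', 'owl', 'sat', 'sun']
Document terms: ['bee', 'fox', 'mat', 'run']
Common terms: []
Overlap count = 0

0


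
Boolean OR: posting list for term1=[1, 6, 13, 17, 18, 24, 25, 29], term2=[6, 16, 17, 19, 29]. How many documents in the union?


Boolean OR: find union of posting lists
term1 docs: [1, 6, 13, 17, 18, 24, 25, 29]
term2 docs: [6, 16, 17, 19, 29]
Union: [1, 6, 13, 16, 17, 18, 19, 24, 25, 29]
|union| = 10

10


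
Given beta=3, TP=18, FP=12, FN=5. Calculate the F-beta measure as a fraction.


P = TP/(TP+FP) = 18/30 = 3/5
R = TP/(TP+FN) = 18/23 = 18/23
beta^2 = 3^2 = 9
(1 + beta^2) = 10
Numerator = (1+beta^2)*P*R = 108/23
Denominator = beta^2*P + R = 27/5 + 18/23 = 711/115
F_beta = 60/79

60/79


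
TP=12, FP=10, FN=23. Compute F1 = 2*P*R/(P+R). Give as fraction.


F1 = 2 * P * R / (P + R)
P = TP/(TP+FP) = 12/22 = 6/11
R = TP/(TP+FN) = 12/35 = 12/35
2 * P * R = 2 * 6/11 * 12/35 = 144/385
P + R = 6/11 + 12/35 = 342/385
F1 = 144/385 / 342/385 = 8/19

8/19


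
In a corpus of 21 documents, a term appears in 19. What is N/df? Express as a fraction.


IDF ratio = N / df
= 21 / 19
= 21/19

21/19


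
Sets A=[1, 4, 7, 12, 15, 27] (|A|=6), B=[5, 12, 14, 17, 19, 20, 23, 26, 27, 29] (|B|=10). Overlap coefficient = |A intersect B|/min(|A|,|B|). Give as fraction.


A intersect B = [12, 27]
|A intersect B| = 2
min(|A|, |B|) = min(6, 10) = 6
Overlap = 2 / 6 = 1/3

1/3


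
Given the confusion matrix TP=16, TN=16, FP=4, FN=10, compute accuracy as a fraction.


Accuracy = (TP + TN) / (TP + TN + FP + FN)
TP + TN = 16 + 16 = 32
Total = 16 + 16 + 4 + 10 = 46
Accuracy = 32 / 46 = 16/23

16/23


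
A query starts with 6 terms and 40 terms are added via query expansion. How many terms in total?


Original terms: 6
Expansion terms: 40
Total = 6 + 40 = 46

46


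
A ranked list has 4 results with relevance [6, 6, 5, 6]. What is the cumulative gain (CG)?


Cumulative Gain = sum of relevance scores
Position 1: rel=6, running sum=6
Position 2: rel=6, running sum=12
Position 3: rel=5, running sum=17
Position 4: rel=6, running sum=23
CG = 23

23


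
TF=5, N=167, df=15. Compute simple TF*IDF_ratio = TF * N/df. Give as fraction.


TF * (N/df)
= 5 * (167/15)
= 5 * 167/15
= 167/3

167/3


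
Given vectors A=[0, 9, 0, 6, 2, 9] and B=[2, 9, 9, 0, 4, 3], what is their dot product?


Dot product = sum of element-wise products
A[0]*B[0] = 0*2 = 0
A[1]*B[1] = 9*9 = 81
A[2]*B[2] = 0*9 = 0
A[3]*B[3] = 6*0 = 0
A[4]*B[4] = 2*4 = 8
A[5]*B[5] = 9*3 = 27
Sum = 0 + 81 + 0 + 0 + 8 + 27 = 116

116


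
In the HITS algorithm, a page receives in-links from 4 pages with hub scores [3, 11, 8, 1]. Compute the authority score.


Authority = sum of hub scores of in-linkers
In-link 1: hub score = 3
In-link 2: hub score = 11
In-link 3: hub score = 8
In-link 4: hub score = 1
Authority = 3 + 11 + 8 + 1 = 23

23


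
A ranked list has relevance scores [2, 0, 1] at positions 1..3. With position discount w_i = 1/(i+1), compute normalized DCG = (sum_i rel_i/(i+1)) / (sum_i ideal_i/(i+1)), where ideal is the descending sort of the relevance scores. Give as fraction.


Position discount weights w_i = 1/(i+1) for i=1..3:
Weights = [1/2, 1/3, 1/4]
Actual relevance: [2, 0, 1]
DCG = 2/2 + 0/3 + 1/4 = 5/4
Ideal relevance (sorted desc): [2, 1, 0]
Ideal DCG = 2/2 + 1/3 + 0/4 = 4/3
nDCG = DCG / ideal_DCG = 5/4 / 4/3 = 15/16

15/16


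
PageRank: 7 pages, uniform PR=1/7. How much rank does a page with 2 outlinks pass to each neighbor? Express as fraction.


Initial PR = 1/7 = 1/7
Outlinks = 2
Contribution per link = PR / outlinks
= 1/7 / 2
= 1/14

1/14


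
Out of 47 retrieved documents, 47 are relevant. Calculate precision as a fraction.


Precision = relevant_retrieved / total_retrieved
= 47 / 47
= 47 / (47 + 0)
= 1

1


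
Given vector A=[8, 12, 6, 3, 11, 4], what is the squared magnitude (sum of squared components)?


|A|^2 = sum of squared components
A[0]^2 = 8^2 = 64
A[1]^2 = 12^2 = 144
A[2]^2 = 6^2 = 36
A[3]^2 = 3^2 = 9
A[4]^2 = 11^2 = 121
A[5]^2 = 4^2 = 16
Sum = 64 + 144 + 36 + 9 + 121 + 16 = 390

390


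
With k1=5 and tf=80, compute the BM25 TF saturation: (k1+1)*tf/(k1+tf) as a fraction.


BM25 TF component = (k1+1)*tf / (k1+tf)
k1 = 5, tf = 80
Numerator = (5+1)*80 = 480
Denominator = 5 + 80 = 85
= 480/85 = 96/17

96/17


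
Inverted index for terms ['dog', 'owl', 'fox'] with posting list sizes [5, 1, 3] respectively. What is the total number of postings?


Summing posting list sizes:
'dog': 5 postings
'owl': 1 postings
'fox': 3 postings
Total = 5 + 1 + 3 = 9

9


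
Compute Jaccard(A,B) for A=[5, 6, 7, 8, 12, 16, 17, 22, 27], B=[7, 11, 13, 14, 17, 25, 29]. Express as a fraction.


A intersect B = [7, 17]
|A intersect B| = 2
A union B = [5, 6, 7, 8, 11, 12, 13, 14, 16, 17, 22, 25, 27, 29]
|A union B| = 14
Jaccard = 2/14 = 1/7

1/7


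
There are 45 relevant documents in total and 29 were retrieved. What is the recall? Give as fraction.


Recall = retrieved_relevant / total_relevant
= 29 / 45
= 29 / (29 + 16)
= 29/45

29/45


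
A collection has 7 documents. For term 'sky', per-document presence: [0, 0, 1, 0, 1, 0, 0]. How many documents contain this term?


Checking each document for 'sky':
Doc 1: absent
Doc 2: absent
Doc 3: present
Doc 4: absent
Doc 5: present
Doc 6: absent
Doc 7: absent
df = sum of presences = 0 + 0 + 1 + 0 + 1 + 0 + 0 = 2

2


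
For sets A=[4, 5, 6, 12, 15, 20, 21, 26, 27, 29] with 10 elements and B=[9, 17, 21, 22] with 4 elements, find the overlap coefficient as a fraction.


A intersect B = [21]
|A intersect B| = 1
min(|A|, |B|) = min(10, 4) = 4
Overlap = 1 / 4 = 1/4

1/4


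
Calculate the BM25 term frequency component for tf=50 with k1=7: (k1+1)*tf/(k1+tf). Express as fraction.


BM25 TF component = (k1+1)*tf / (k1+tf)
k1 = 7, tf = 50
Numerator = (7+1)*50 = 400
Denominator = 7 + 50 = 57
= 400/57 = 400/57

400/57


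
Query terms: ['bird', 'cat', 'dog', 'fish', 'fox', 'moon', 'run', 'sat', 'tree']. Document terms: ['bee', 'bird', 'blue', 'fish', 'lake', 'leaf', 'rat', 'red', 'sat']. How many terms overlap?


Query terms: ['bird', 'cat', 'dog', 'fish', 'fox', 'moon', 'run', 'sat', 'tree']
Document terms: ['bee', 'bird', 'blue', 'fish', 'lake', 'leaf', 'rat', 'red', 'sat']
Common terms: ['bird', 'fish', 'sat']
Overlap count = 3

3


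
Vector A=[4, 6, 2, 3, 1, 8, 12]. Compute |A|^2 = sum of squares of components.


|A|^2 = sum of squared components
A[0]^2 = 4^2 = 16
A[1]^2 = 6^2 = 36
A[2]^2 = 2^2 = 4
A[3]^2 = 3^2 = 9
A[4]^2 = 1^2 = 1
A[5]^2 = 8^2 = 64
A[6]^2 = 12^2 = 144
Sum = 16 + 36 + 4 + 9 + 1 + 64 + 144 = 274

274


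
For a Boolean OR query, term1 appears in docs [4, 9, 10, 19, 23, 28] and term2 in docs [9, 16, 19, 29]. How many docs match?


Boolean OR: find union of posting lists
term1 docs: [4, 9, 10, 19, 23, 28]
term2 docs: [9, 16, 19, 29]
Union: [4, 9, 10, 16, 19, 23, 28, 29]
|union| = 8

8


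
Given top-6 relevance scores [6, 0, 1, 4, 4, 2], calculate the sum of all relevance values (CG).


Cumulative Gain = sum of relevance scores
Position 1: rel=6, running sum=6
Position 2: rel=0, running sum=6
Position 3: rel=1, running sum=7
Position 4: rel=4, running sum=11
Position 5: rel=4, running sum=15
Position 6: rel=2, running sum=17
CG = 17

17


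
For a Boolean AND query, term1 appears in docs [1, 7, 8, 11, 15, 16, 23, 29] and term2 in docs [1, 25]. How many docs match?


Boolean AND: find intersection of posting lists
term1 docs: [1, 7, 8, 11, 15, 16, 23, 29]
term2 docs: [1, 25]
Intersection: [1]
|intersection| = 1

1


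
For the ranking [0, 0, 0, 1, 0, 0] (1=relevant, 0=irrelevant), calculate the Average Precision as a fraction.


Computing P@k for each relevant position:
Position 1: not relevant
Position 2: not relevant
Position 3: not relevant
Position 4: relevant, P@4 = 1/4 = 1/4
Position 5: not relevant
Position 6: not relevant
Sum of P@k = 1/4 = 1/4
AP = 1/4 / 1 = 1/4

1/4


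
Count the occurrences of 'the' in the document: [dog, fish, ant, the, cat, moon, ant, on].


Document has 8 words
Scanning for 'the':
Found at positions: [3]
Count = 1

1


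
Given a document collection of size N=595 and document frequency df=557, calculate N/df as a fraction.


IDF ratio = N / df
= 595 / 557
= 595/557

595/557


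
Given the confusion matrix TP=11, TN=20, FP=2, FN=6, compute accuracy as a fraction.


Accuracy = (TP + TN) / (TP + TN + FP + FN)
TP + TN = 11 + 20 = 31
Total = 11 + 20 + 2 + 6 = 39
Accuracy = 31 / 39 = 31/39

31/39


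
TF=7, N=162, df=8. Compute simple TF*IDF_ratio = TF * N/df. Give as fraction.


TF * (N/df)
= 7 * (162/8)
= 7 * 81/4
= 567/4

567/4


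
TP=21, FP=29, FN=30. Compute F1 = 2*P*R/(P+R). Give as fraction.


F1 = 2 * P * R / (P + R)
P = TP/(TP+FP) = 21/50 = 21/50
R = TP/(TP+FN) = 21/51 = 7/17
2 * P * R = 2 * 21/50 * 7/17 = 147/425
P + R = 21/50 + 7/17 = 707/850
F1 = 147/425 / 707/850 = 42/101

42/101


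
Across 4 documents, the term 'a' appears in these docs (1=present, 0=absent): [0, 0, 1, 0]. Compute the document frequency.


Checking each document for 'a':
Doc 1: absent
Doc 2: absent
Doc 3: present
Doc 4: absent
df = sum of presences = 0 + 0 + 1 + 0 = 1

1


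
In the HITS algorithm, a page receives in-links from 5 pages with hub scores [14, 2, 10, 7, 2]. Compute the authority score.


Authority = sum of hub scores of in-linkers
In-link 1: hub score = 14
In-link 2: hub score = 2
In-link 3: hub score = 10
In-link 4: hub score = 7
In-link 5: hub score = 2
Authority = 14 + 2 + 10 + 7 + 2 = 35

35


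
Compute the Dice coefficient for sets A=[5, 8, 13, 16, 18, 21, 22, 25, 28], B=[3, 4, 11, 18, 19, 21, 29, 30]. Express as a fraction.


A intersect B = [18, 21]
|A intersect B| = 2
|A| = 9, |B| = 8
Dice = 2*2 / (9+8)
= 4 / 17 = 4/17

4/17


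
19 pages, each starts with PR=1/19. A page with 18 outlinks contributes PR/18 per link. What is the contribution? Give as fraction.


Initial PR = 1/19 = 1/19
Outlinks = 18
Contribution per link = PR / outlinks
= 1/19 / 18
= 1/342

1/342


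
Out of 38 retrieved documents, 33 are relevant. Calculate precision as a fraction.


Precision = relevant_retrieved / total_retrieved
= 33 / 38
= 33 / (33 + 5)
= 33/38

33/38


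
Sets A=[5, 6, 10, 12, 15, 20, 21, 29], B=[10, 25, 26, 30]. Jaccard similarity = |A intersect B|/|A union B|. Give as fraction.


A intersect B = [10]
|A intersect B| = 1
A union B = [5, 6, 10, 12, 15, 20, 21, 25, 26, 29, 30]
|A union B| = 11
Jaccard = 1/11 = 1/11

1/11


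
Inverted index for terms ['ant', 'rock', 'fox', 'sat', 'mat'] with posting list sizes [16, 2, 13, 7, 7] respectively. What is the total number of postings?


Summing posting list sizes:
'ant': 16 postings
'rock': 2 postings
'fox': 13 postings
'sat': 7 postings
'mat': 7 postings
Total = 16 + 2 + 13 + 7 + 7 = 45

45


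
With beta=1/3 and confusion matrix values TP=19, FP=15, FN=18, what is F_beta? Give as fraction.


P = TP/(TP+FP) = 19/34 = 19/34
R = TP/(TP+FN) = 19/37 = 19/37
beta^2 = 1/3^2 = 1/9
(1 + beta^2) = 10/9
Numerator = (1+beta^2)*P*R = 1805/5661
Denominator = beta^2*P + R = 19/306 + 19/37 = 6517/11322
F_beta = 190/343

190/343


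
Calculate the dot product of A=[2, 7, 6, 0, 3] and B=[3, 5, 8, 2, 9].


Dot product = sum of element-wise products
A[0]*B[0] = 2*3 = 6
A[1]*B[1] = 7*5 = 35
A[2]*B[2] = 6*8 = 48
A[3]*B[3] = 0*2 = 0
A[4]*B[4] = 3*9 = 27
Sum = 6 + 35 + 48 + 0 + 27 = 116

116


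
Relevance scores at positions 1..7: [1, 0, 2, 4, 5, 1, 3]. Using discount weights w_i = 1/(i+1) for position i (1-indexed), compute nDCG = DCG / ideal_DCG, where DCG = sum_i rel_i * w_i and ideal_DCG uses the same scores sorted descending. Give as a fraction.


Position discount weights w_i = 1/(i+1) for i=1..7:
Weights = [1/2, 1/3, 1/4, 1/5, 1/6, 1/7, 1/8]
Actual relevance: [1, 0, 2, 4, 5, 1, 3]
DCG = 1/2 + 0/3 + 2/4 + 4/5 + 5/6 + 1/7 + 3/8 = 2647/840
Ideal relevance (sorted desc): [5, 4, 3, 2, 1, 1, 0]
Ideal DCG = 5/2 + 4/3 + 3/4 + 2/5 + 1/6 + 1/7 + 0/8 = 741/140
nDCG = DCG / ideal_DCG = 2647/840 / 741/140 = 2647/4446

2647/4446


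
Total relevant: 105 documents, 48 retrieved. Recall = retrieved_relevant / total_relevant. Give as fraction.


Recall = retrieved_relevant / total_relevant
= 48 / 105
= 48 / (48 + 57)
= 16/35

16/35


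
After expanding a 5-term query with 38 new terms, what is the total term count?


Original terms: 5
Expansion terms: 38
Total = 5 + 38 = 43

43


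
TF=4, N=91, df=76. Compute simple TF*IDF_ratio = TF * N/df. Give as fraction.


TF * (N/df)
= 4 * (91/76)
= 4 * 91/76
= 91/19

91/19


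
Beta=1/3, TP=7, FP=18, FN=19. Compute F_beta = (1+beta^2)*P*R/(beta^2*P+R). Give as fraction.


P = TP/(TP+FP) = 7/25 = 7/25
R = TP/(TP+FN) = 7/26 = 7/26
beta^2 = 1/3^2 = 1/9
(1 + beta^2) = 10/9
Numerator = (1+beta^2)*P*R = 49/585
Denominator = beta^2*P + R = 7/225 + 7/26 = 1757/5850
F_beta = 70/251

70/251


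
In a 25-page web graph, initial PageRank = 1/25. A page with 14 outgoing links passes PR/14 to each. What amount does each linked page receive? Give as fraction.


Initial PR = 1/25 = 1/25
Outlinks = 14
Contribution per link = PR / outlinks
= 1/25 / 14
= 1/350

1/350


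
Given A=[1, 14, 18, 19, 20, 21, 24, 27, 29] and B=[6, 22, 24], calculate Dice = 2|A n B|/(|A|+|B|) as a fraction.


A intersect B = [24]
|A intersect B| = 1
|A| = 9, |B| = 3
Dice = 2*1 / (9+3)
= 2 / 12 = 1/6

1/6


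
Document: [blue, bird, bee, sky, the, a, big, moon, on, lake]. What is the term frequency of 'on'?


Document has 10 words
Scanning for 'on':
Found at positions: [8]
Count = 1

1


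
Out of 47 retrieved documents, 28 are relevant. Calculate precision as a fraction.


Precision = relevant_retrieved / total_retrieved
= 28 / 47
= 28 / (28 + 19)
= 28/47

28/47


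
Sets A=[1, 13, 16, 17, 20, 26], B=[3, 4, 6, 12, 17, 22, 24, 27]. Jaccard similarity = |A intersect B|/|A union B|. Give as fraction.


A intersect B = [17]
|A intersect B| = 1
A union B = [1, 3, 4, 6, 12, 13, 16, 17, 20, 22, 24, 26, 27]
|A union B| = 13
Jaccard = 1/13 = 1/13

1/13


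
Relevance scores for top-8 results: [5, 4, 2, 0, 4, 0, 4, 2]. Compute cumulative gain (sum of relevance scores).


Cumulative Gain = sum of relevance scores
Position 1: rel=5, running sum=5
Position 2: rel=4, running sum=9
Position 3: rel=2, running sum=11
Position 4: rel=0, running sum=11
Position 5: rel=4, running sum=15
Position 6: rel=0, running sum=15
Position 7: rel=4, running sum=19
Position 8: rel=2, running sum=21
CG = 21

21


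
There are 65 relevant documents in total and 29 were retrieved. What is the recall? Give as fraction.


Recall = retrieved_relevant / total_relevant
= 29 / 65
= 29 / (29 + 36)
= 29/65

29/65


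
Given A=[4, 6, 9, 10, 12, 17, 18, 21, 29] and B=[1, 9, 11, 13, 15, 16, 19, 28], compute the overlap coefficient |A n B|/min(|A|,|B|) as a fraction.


A intersect B = [9]
|A intersect B| = 1
min(|A|, |B|) = min(9, 8) = 8
Overlap = 1 / 8 = 1/8

1/8


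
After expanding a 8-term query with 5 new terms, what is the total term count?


Original terms: 8
Expansion terms: 5
Total = 8 + 5 = 13

13


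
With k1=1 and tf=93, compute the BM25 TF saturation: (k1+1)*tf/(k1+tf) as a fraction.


BM25 TF component = (k1+1)*tf / (k1+tf)
k1 = 1, tf = 93
Numerator = (1+1)*93 = 186
Denominator = 1 + 93 = 94
= 186/94 = 93/47

93/47


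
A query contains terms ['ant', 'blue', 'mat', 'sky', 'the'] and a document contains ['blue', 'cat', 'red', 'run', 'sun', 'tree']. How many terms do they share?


Query terms: ['ant', 'blue', 'mat', 'sky', 'the']
Document terms: ['blue', 'cat', 'red', 'run', 'sun', 'tree']
Common terms: ['blue']
Overlap count = 1

1


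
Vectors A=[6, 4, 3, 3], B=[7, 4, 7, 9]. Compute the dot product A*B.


Dot product = sum of element-wise products
A[0]*B[0] = 6*7 = 42
A[1]*B[1] = 4*4 = 16
A[2]*B[2] = 3*7 = 21
A[3]*B[3] = 3*9 = 27
Sum = 42 + 16 + 21 + 27 = 106

106


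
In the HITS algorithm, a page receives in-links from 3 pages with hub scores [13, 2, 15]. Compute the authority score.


Authority = sum of hub scores of in-linkers
In-link 1: hub score = 13
In-link 2: hub score = 2
In-link 3: hub score = 15
Authority = 13 + 2 + 15 = 30

30


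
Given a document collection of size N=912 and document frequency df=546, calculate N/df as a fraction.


IDF ratio = N / df
= 912 / 546
= 152/91

152/91


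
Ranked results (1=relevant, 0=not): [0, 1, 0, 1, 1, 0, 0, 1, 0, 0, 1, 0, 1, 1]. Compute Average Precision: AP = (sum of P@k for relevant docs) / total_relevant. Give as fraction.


Computing P@k for each relevant position:
Position 1: not relevant
Position 2: relevant, P@2 = 1/2 = 1/2
Position 3: not relevant
Position 4: relevant, P@4 = 2/4 = 1/2
Position 5: relevant, P@5 = 3/5 = 3/5
Position 6: not relevant
Position 7: not relevant
Position 8: relevant, P@8 = 4/8 = 1/2
Position 9: not relevant
Position 10: not relevant
Position 11: relevant, P@11 = 5/11 = 5/11
Position 12: not relevant
Position 13: relevant, P@13 = 6/13 = 6/13
Position 14: relevant, P@14 = 7/14 = 1/2
Sum of P@k = 1/2 + 1/2 + 3/5 + 1/2 + 5/11 + 6/13 + 1/2 = 2514/715
AP = 2514/715 / 7 = 2514/5005

2514/5005


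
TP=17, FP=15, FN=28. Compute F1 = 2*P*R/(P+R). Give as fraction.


F1 = 2 * P * R / (P + R)
P = TP/(TP+FP) = 17/32 = 17/32
R = TP/(TP+FN) = 17/45 = 17/45
2 * P * R = 2 * 17/32 * 17/45 = 289/720
P + R = 17/32 + 17/45 = 1309/1440
F1 = 289/720 / 1309/1440 = 34/77

34/77


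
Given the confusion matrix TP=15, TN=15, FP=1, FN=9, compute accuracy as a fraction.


Accuracy = (TP + TN) / (TP + TN + FP + FN)
TP + TN = 15 + 15 = 30
Total = 15 + 15 + 1 + 9 = 40
Accuracy = 30 / 40 = 3/4

3/4


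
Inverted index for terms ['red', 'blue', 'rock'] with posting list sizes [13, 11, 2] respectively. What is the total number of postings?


Summing posting list sizes:
'red': 13 postings
'blue': 11 postings
'rock': 2 postings
Total = 13 + 11 + 2 = 26

26


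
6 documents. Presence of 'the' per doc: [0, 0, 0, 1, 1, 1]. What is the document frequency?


Checking each document for 'the':
Doc 1: absent
Doc 2: absent
Doc 3: absent
Doc 4: present
Doc 5: present
Doc 6: present
df = sum of presences = 0 + 0 + 0 + 1 + 1 + 1 = 3

3


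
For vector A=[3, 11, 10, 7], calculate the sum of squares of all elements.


|A|^2 = sum of squared components
A[0]^2 = 3^2 = 9
A[1]^2 = 11^2 = 121
A[2]^2 = 10^2 = 100
A[3]^2 = 7^2 = 49
Sum = 9 + 121 + 100 + 49 = 279

279


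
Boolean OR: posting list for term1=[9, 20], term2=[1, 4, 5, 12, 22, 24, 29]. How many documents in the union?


Boolean OR: find union of posting lists
term1 docs: [9, 20]
term2 docs: [1, 4, 5, 12, 22, 24, 29]
Union: [1, 4, 5, 9, 12, 20, 22, 24, 29]
|union| = 9

9


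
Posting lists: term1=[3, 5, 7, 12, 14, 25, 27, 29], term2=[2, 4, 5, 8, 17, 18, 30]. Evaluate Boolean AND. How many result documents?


Boolean AND: find intersection of posting lists
term1 docs: [3, 5, 7, 12, 14, 25, 27, 29]
term2 docs: [2, 4, 5, 8, 17, 18, 30]
Intersection: [5]
|intersection| = 1

1


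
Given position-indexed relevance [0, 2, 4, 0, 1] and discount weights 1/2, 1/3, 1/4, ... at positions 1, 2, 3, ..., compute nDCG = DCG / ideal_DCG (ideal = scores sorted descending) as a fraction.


Position discount weights w_i = 1/(i+1) for i=1..5:
Weights = [1/2, 1/3, 1/4, 1/5, 1/6]
Actual relevance: [0, 2, 4, 0, 1]
DCG = 0/2 + 2/3 + 4/4 + 0/5 + 1/6 = 11/6
Ideal relevance (sorted desc): [4, 2, 1, 0, 0]
Ideal DCG = 4/2 + 2/3 + 1/4 + 0/5 + 0/6 = 35/12
nDCG = DCG / ideal_DCG = 11/6 / 35/12 = 22/35

22/35


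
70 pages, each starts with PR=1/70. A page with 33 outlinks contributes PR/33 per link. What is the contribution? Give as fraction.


Initial PR = 1/70 = 1/70
Outlinks = 33
Contribution per link = PR / outlinks
= 1/70 / 33
= 1/2310

1/2310


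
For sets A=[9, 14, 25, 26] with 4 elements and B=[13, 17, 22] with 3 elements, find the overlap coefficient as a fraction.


A intersect B = []
|A intersect B| = 0
min(|A|, |B|) = min(4, 3) = 3
Overlap = 0 / 3 = 0

0


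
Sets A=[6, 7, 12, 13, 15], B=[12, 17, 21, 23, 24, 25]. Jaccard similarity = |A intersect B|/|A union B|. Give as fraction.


A intersect B = [12]
|A intersect B| = 1
A union B = [6, 7, 12, 13, 15, 17, 21, 23, 24, 25]
|A union B| = 10
Jaccard = 1/10 = 1/10

1/10


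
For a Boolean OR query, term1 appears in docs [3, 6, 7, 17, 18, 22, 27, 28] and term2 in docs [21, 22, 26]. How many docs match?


Boolean OR: find union of posting lists
term1 docs: [3, 6, 7, 17, 18, 22, 27, 28]
term2 docs: [21, 22, 26]
Union: [3, 6, 7, 17, 18, 21, 22, 26, 27, 28]
|union| = 10

10


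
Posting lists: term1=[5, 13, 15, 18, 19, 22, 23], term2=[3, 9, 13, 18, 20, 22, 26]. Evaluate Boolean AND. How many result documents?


Boolean AND: find intersection of posting lists
term1 docs: [5, 13, 15, 18, 19, 22, 23]
term2 docs: [3, 9, 13, 18, 20, 22, 26]
Intersection: [13, 18, 22]
|intersection| = 3

3


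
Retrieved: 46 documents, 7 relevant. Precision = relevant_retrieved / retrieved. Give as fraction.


Precision = relevant_retrieved / total_retrieved
= 7 / 46
= 7 / (7 + 39)
= 7/46

7/46


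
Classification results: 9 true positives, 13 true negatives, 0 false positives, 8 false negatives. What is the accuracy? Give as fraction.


Accuracy = (TP + TN) / (TP + TN + FP + FN)
TP + TN = 9 + 13 = 22
Total = 9 + 13 + 0 + 8 = 30
Accuracy = 22 / 30 = 11/15

11/15


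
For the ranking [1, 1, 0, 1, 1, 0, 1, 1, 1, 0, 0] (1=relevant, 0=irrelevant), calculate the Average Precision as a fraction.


Computing P@k for each relevant position:
Position 1: relevant, P@1 = 1/1 = 1
Position 2: relevant, P@2 = 2/2 = 1
Position 3: not relevant
Position 4: relevant, P@4 = 3/4 = 3/4
Position 5: relevant, P@5 = 4/5 = 4/5
Position 6: not relevant
Position 7: relevant, P@7 = 5/7 = 5/7
Position 8: relevant, P@8 = 6/8 = 3/4
Position 9: relevant, P@9 = 7/9 = 7/9
Position 10: not relevant
Position 11: not relevant
Sum of P@k = 1 + 1 + 3/4 + 4/5 + 5/7 + 3/4 + 7/9 = 3649/630
AP = 3649/630 / 7 = 3649/4410

3649/4410


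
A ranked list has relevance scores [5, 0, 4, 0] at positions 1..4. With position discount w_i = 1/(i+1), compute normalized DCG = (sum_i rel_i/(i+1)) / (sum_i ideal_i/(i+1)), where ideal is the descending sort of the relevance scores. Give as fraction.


Position discount weights w_i = 1/(i+1) for i=1..4:
Weights = [1/2, 1/3, 1/4, 1/5]
Actual relevance: [5, 0, 4, 0]
DCG = 5/2 + 0/3 + 4/4 + 0/5 = 7/2
Ideal relevance (sorted desc): [5, 4, 0, 0]
Ideal DCG = 5/2 + 4/3 + 0/4 + 0/5 = 23/6
nDCG = DCG / ideal_DCG = 7/2 / 23/6 = 21/23

21/23


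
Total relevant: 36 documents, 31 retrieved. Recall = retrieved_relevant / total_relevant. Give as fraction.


Recall = retrieved_relevant / total_relevant
= 31 / 36
= 31 / (31 + 5)
= 31/36

31/36


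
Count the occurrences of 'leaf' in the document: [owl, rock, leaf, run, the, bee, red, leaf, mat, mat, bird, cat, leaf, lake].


Document has 14 words
Scanning for 'leaf':
Found at positions: [2, 7, 12]
Count = 3

3


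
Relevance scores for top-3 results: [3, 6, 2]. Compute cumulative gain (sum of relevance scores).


Cumulative Gain = sum of relevance scores
Position 1: rel=3, running sum=3
Position 2: rel=6, running sum=9
Position 3: rel=2, running sum=11
CG = 11

11


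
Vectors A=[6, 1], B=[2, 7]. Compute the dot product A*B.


Dot product = sum of element-wise products
A[0]*B[0] = 6*2 = 12
A[1]*B[1] = 1*7 = 7
Sum = 12 + 7 = 19

19


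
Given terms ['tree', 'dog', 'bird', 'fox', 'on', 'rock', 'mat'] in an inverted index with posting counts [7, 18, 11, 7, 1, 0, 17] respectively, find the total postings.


Summing posting list sizes:
'tree': 7 postings
'dog': 18 postings
'bird': 11 postings
'fox': 7 postings
'on': 1 postings
'rock': 0 postings
'mat': 17 postings
Total = 7 + 18 + 11 + 7 + 1 + 0 + 17 = 61

61


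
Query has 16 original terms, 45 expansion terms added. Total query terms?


Original terms: 16
Expansion terms: 45
Total = 16 + 45 = 61

61


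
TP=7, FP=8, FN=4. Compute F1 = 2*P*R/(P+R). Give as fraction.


F1 = 2 * P * R / (P + R)
P = TP/(TP+FP) = 7/15 = 7/15
R = TP/(TP+FN) = 7/11 = 7/11
2 * P * R = 2 * 7/15 * 7/11 = 98/165
P + R = 7/15 + 7/11 = 182/165
F1 = 98/165 / 182/165 = 7/13

7/13


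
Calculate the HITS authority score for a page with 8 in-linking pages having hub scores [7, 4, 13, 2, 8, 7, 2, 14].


Authority = sum of hub scores of in-linkers
In-link 1: hub score = 7
In-link 2: hub score = 4
In-link 3: hub score = 13
In-link 4: hub score = 2
In-link 5: hub score = 8
In-link 6: hub score = 7
In-link 7: hub score = 2
In-link 8: hub score = 14
Authority = 7 + 4 + 13 + 2 + 8 + 7 + 2 + 14 = 57

57


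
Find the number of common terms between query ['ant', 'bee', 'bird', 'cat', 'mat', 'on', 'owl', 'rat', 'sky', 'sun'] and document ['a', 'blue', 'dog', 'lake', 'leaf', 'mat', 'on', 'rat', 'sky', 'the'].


Query terms: ['ant', 'bee', 'bird', 'cat', 'mat', 'on', 'owl', 'rat', 'sky', 'sun']
Document terms: ['a', 'blue', 'dog', 'lake', 'leaf', 'mat', 'on', 'rat', 'sky', 'the']
Common terms: ['mat', 'on', 'rat', 'sky']
Overlap count = 4

4


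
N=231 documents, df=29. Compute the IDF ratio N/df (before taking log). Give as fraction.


IDF ratio = N / df
= 231 / 29
= 231/29

231/29


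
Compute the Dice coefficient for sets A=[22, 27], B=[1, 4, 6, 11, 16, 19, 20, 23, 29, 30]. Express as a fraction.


A intersect B = []
|A intersect B| = 0
|A| = 2, |B| = 10
Dice = 2*0 / (2+10)
= 0 / 12 = 0

0


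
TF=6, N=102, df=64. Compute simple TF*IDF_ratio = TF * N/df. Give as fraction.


TF * (N/df)
= 6 * (102/64)
= 6 * 51/32
= 153/16

153/16


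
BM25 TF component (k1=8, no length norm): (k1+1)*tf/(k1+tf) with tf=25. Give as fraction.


BM25 TF component = (k1+1)*tf / (k1+tf)
k1 = 8, tf = 25
Numerator = (8+1)*25 = 225
Denominator = 8 + 25 = 33
= 225/33 = 75/11

75/11


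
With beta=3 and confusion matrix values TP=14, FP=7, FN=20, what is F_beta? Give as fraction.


P = TP/(TP+FP) = 14/21 = 2/3
R = TP/(TP+FN) = 14/34 = 7/17
beta^2 = 3^2 = 9
(1 + beta^2) = 10
Numerator = (1+beta^2)*P*R = 140/51
Denominator = beta^2*P + R = 6 + 7/17 = 109/17
F_beta = 140/327

140/327


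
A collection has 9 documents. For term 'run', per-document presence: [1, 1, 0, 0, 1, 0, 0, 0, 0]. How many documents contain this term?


Checking each document for 'run':
Doc 1: present
Doc 2: present
Doc 3: absent
Doc 4: absent
Doc 5: present
Doc 6: absent
Doc 7: absent
Doc 8: absent
Doc 9: absent
df = sum of presences = 1 + 1 + 0 + 0 + 1 + 0 + 0 + 0 + 0 = 3

3


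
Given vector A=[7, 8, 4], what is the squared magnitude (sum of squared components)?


|A|^2 = sum of squared components
A[0]^2 = 7^2 = 49
A[1]^2 = 8^2 = 64
A[2]^2 = 4^2 = 16
Sum = 49 + 64 + 16 = 129

129


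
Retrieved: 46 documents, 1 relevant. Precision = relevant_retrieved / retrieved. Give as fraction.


Precision = relevant_retrieved / total_retrieved
= 1 / 46
= 1 / (1 + 45)
= 1/46

1/46


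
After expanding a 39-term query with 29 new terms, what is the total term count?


Original terms: 39
Expansion terms: 29
Total = 39 + 29 = 68

68


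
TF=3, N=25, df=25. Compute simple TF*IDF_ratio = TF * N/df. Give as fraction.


TF * (N/df)
= 3 * (25/25)
= 3 * 1
= 3

3


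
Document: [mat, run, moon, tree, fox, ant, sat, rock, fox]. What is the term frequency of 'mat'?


Document has 9 words
Scanning for 'mat':
Found at positions: [0]
Count = 1

1


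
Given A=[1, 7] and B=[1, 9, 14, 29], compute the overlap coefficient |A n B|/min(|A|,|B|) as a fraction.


A intersect B = [1]
|A intersect B| = 1
min(|A|, |B|) = min(2, 4) = 2
Overlap = 1 / 2 = 1/2

1/2


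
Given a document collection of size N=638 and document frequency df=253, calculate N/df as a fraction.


IDF ratio = N / df
= 638 / 253
= 58/23

58/23


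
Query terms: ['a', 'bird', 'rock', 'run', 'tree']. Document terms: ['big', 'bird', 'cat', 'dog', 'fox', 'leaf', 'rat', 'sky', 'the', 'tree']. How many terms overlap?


Query terms: ['a', 'bird', 'rock', 'run', 'tree']
Document terms: ['big', 'bird', 'cat', 'dog', 'fox', 'leaf', 'rat', 'sky', 'the', 'tree']
Common terms: ['bird', 'tree']
Overlap count = 2

2


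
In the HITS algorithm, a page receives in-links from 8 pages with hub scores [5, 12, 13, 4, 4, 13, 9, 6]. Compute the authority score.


Authority = sum of hub scores of in-linkers
In-link 1: hub score = 5
In-link 2: hub score = 12
In-link 3: hub score = 13
In-link 4: hub score = 4
In-link 5: hub score = 4
In-link 6: hub score = 13
In-link 7: hub score = 9
In-link 8: hub score = 6
Authority = 5 + 12 + 13 + 4 + 4 + 13 + 9 + 6 = 66

66


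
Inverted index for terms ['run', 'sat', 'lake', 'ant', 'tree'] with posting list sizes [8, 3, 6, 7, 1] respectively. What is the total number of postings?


Summing posting list sizes:
'run': 8 postings
'sat': 3 postings
'lake': 6 postings
'ant': 7 postings
'tree': 1 postings
Total = 8 + 3 + 6 + 7 + 1 = 25

25


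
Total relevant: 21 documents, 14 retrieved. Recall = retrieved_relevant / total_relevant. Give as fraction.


Recall = retrieved_relevant / total_relevant
= 14 / 21
= 14 / (14 + 7)
= 2/3

2/3


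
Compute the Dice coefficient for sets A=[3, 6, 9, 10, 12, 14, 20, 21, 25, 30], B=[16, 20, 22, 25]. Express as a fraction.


A intersect B = [20, 25]
|A intersect B| = 2
|A| = 10, |B| = 4
Dice = 2*2 / (10+4)
= 4 / 14 = 2/7

2/7


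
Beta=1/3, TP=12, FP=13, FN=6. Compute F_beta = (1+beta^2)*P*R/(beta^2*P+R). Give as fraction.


P = TP/(TP+FP) = 12/25 = 12/25
R = TP/(TP+FN) = 12/18 = 2/3
beta^2 = 1/3^2 = 1/9
(1 + beta^2) = 10/9
Numerator = (1+beta^2)*P*R = 16/45
Denominator = beta^2*P + R = 4/75 + 2/3 = 18/25
F_beta = 40/81

40/81


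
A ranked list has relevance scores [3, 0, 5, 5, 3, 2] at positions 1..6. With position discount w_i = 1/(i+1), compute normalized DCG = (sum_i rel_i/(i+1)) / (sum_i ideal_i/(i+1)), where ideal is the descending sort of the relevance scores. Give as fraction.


Position discount weights w_i = 1/(i+1) for i=1..6:
Weights = [1/2, 1/3, 1/4, 1/5, 1/6, 1/7]
Actual relevance: [3, 0, 5, 5, 3, 2]
DCG = 3/2 + 0/3 + 5/4 + 5/5 + 3/6 + 2/7 = 127/28
Ideal relevance (sorted desc): [5, 5, 3, 3, 2, 0]
Ideal DCG = 5/2 + 5/3 + 3/4 + 3/5 + 2/6 + 0/7 = 117/20
nDCG = DCG / ideal_DCG = 127/28 / 117/20 = 635/819

635/819


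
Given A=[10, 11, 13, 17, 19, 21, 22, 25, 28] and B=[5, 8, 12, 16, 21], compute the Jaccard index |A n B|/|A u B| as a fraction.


A intersect B = [21]
|A intersect B| = 1
A union B = [5, 8, 10, 11, 12, 13, 16, 17, 19, 21, 22, 25, 28]
|A union B| = 13
Jaccard = 1/13 = 1/13

1/13


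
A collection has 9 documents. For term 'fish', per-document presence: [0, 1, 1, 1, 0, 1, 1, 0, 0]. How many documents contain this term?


Checking each document for 'fish':
Doc 1: absent
Doc 2: present
Doc 3: present
Doc 4: present
Doc 5: absent
Doc 6: present
Doc 7: present
Doc 8: absent
Doc 9: absent
df = sum of presences = 0 + 1 + 1 + 1 + 0 + 1 + 1 + 0 + 0 = 5

5


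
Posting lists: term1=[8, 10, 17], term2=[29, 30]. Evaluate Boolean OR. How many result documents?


Boolean OR: find union of posting lists
term1 docs: [8, 10, 17]
term2 docs: [29, 30]
Union: [8, 10, 17, 29, 30]
|union| = 5

5


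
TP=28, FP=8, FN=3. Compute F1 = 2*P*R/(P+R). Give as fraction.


F1 = 2 * P * R / (P + R)
P = TP/(TP+FP) = 28/36 = 7/9
R = TP/(TP+FN) = 28/31 = 28/31
2 * P * R = 2 * 7/9 * 28/31 = 392/279
P + R = 7/9 + 28/31 = 469/279
F1 = 392/279 / 469/279 = 56/67

56/67
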